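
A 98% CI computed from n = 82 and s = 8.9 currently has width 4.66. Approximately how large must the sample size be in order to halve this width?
n ≈ 328

CI width ∝ 1/√n
To reduce width by factor 2, need √n to grow by 2 → need 2² = 4 times as many samples.

Current: n = 82, width = 4.66
New: n = 328, width ≈ 2.30

Width reduced by factor of 4.66/2.30 = 2.03.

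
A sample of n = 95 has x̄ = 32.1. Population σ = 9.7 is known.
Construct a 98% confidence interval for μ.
(29.79, 34.41)

z-interval (σ known):
z* = 2.326 for 98% confidence

Margin of error = z* · σ/√n = 2.326 · 9.7/√95 = 2.31

CI: (32.1 - 2.31, 32.1 + 2.31) = (29.79, 34.41)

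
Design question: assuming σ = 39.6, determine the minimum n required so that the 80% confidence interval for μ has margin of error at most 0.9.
n ≥ 3182

For margin E ≤ 0.9:
n ≥ (z* · σ / E)²
n ≥ (1.282 · 39.6 / 0.9)²
n ≥ 3181.86

Minimum n = 3182 (rounding up)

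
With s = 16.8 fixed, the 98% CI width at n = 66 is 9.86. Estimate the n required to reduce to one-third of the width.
n ≈ 594

CI width ∝ 1/√n
To reduce width by factor 3, need √n to grow by 3 → need 3² = 9 times as many samples.

Current: n = 66, width = 9.86
New: n = 594, width ≈ 3.22

Width reduced by factor of 9.86/3.22 = 3.06.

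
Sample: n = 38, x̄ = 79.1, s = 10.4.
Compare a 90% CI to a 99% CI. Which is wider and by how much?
99% CI is wider by 3.47

df = 37
90% CI: t* = 1.687, (76.25, 81.95), width = 2 · t* · s/√n = 5.69
99% CI: t* = 2.715, (74.52, 83.68), width = 2 · t* · s/√n = 9.16

The 99% CI is wider by 9.16 - 5.69 = 3.47.
Higher confidence requires a wider interval.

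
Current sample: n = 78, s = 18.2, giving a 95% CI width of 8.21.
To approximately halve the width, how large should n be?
n ≈ 312

CI width ∝ 1/√n
To reduce width by factor 2, need √n to grow by 2 → need 2² = 4 times as many samples.

Current: n = 78, width = 8.21
New: n = 312, width ≈ 4.06

Width reduced by factor of 8.21/4.06 = 2.02.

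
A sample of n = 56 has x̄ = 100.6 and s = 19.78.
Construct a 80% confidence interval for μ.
(97.17, 104.03)

t-interval (σ unknown):
df = n - 1 = 55
t* = 1.297 for 80% confidence

Margin of error = t* · s/√n = 1.297 · 19.78/√56 = 3.43

CI: (97.17, 104.03)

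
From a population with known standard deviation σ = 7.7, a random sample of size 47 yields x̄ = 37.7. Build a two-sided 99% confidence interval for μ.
(34.81, 40.59)

z-interval (σ known):
z* = 2.576 for 99% confidence

Margin of error = z* · σ/√n = 2.576 · 7.7/√47 = 2.89

CI: (37.7 - 2.89, 37.7 + 2.89) = (34.81, 40.59)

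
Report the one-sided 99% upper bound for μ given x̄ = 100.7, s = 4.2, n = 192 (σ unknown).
μ ≤ 101.41

Upper bound (one-sided):
t* = 2.346 (one-sided for 99%)
Upper bound = x̄ + t* · s/√n = 100.7 + 2.346 · 4.2/√192 = 101.41

We are 99% confident that μ ≤ 101.41.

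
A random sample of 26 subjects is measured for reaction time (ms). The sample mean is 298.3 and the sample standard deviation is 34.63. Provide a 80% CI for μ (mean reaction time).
(289.36, 307.24)

t-interval (σ unknown):
df = n - 1 = 25
t* = 1.316 for 80% confidence

Margin of error = t* · s/√n = 1.316 · 34.63/√26 = 8.94

CI: (289.36, 307.24)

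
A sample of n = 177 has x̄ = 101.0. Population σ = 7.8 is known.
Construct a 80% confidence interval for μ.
(100.25, 101.75)

z-interval (σ known):
z* = 1.282 for 80% confidence

Margin of error = z* · σ/√n = 1.282 · 7.8/√177 = 0.75

CI: (101.0 - 0.75, 101.0 + 0.75) = (100.25, 101.75)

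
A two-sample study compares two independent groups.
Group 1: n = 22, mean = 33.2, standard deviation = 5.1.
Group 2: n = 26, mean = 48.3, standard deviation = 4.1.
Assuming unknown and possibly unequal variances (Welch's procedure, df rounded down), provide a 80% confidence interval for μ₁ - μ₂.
(-16.86, -13.34)

Difference: x̄₁ - x̄₂ = -15.10
SE = √(s₁²/n₁ + s₂²/n₂) = √(5.1²/22 + 4.1²/26) = 1.3523
df = 40.16 → 40 (Welch–Satterthwaite, rounded down)
t* = 1.303

CI: -15.10 ± 1.303 · 1.3523 = -15.10 ± 1.76 = (-16.86, -13.34)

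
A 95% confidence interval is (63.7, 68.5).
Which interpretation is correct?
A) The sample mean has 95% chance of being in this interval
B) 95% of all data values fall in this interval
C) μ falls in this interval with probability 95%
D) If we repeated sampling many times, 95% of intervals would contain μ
D

A) Wrong — x̄ is observed and sits in the interval by construction.
B) Wrong — a CI is about the parameter μ, not individual data values.
C) Wrong — μ is fixed; the randomness lives in the interval, not in μ.
D) Correct — this is the frequentist long-run coverage interpretation.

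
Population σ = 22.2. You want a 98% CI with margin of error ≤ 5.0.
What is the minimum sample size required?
n ≥ 107

For margin E ≤ 5.0:
n ≥ (z* · σ / E)²
n ≥ (2.326 · 22.2 / 5.0)²
n ≥ 106.66

Minimum n = 107 (rounding up)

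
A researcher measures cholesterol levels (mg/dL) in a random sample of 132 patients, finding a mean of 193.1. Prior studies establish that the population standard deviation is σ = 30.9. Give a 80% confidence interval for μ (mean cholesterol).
(189.65, 196.55)

z-interval (σ known):
z* = 1.282 for 80% confidence

Margin of error = z* · σ/√n = 1.282 · 30.9/√132 = 3.45

CI: (193.1 - 3.45, 193.1 + 3.45) = (189.65, 196.55)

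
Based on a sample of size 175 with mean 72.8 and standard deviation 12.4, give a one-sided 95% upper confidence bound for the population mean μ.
μ ≤ 74.35

Upper bound (one-sided):
t* = 1.654 (one-sided for 95%)
Upper bound = x̄ + t* · s/√n = 72.8 + 1.654 · 12.4/√175 = 74.35

We are 95% confident that μ ≤ 74.35.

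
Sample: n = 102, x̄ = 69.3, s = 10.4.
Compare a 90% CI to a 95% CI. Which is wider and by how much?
95% CI is wider by 0.67

df = 101
90% CI: t* = 1.660, (67.59, 71.01), width = 2 · t* · s/√n = 3.42
95% CI: t* = 1.984, (67.26, 71.34), width = 2 · t* · s/√n = 4.09

The 95% CI is wider by 4.09 - 3.42 = 0.67.
Higher confidence requires a wider interval.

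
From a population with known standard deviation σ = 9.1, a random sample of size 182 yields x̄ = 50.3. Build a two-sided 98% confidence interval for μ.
(48.73, 51.87)

z-interval (σ known):
z* = 2.326 for 98% confidence

Margin of error = z* · σ/√n = 2.326 · 9.1/√182 = 1.57

CI: (50.3 - 1.57, 50.3 + 1.57) = (48.73, 51.87)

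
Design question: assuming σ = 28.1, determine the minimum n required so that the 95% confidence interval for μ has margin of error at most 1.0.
n ≥ 3034

For margin E ≤ 1.0:
n ≥ (z* · σ / E)²
n ≥ (1.960 · 28.1 / 1.0)²
n ≥ 3033.37

Minimum n = 3034 (rounding up)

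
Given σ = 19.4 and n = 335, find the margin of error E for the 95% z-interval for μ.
Margin of error = 2.08

Margin of error = z* · σ/√n
= 1.960 · 19.4/√335
= 1.960 · 19.4/18.3030
= 2.08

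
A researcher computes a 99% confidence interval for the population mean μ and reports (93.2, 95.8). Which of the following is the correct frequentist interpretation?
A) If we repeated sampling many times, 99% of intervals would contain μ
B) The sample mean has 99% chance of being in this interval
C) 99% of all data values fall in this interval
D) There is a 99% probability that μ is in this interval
A

A) Correct — this is the frequentist long-run coverage interpretation.
B) Wrong — x̄ is observed and sits in the interval by construction.
C) Wrong — a CI is about the parameter μ, not individual data values.
D) Wrong — μ is fixed; the randomness lives in the interval, not in μ.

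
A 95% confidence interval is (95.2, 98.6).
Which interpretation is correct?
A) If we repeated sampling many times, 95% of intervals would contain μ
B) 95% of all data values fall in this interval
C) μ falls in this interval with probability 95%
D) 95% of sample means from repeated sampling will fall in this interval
A

A) Correct — this is the frequentist long-run coverage interpretation.
B) Wrong — a CI is about the parameter μ, not individual data values.
C) Wrong — μ is fixed; the randomness lives in the interval, not in μ.
D) Wrong — coverage applies to intervals containing μ, not to future x̄ values.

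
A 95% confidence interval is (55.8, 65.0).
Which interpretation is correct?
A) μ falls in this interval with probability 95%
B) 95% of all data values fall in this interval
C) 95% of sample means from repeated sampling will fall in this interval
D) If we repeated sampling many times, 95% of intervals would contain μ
D

A) Wrong — μ is fixed; the randomness lives in the interval, not in μ.
B) Wrong — a CI is about the parameter μ, not individual data values.
C) Wrong — coverage applies to intervals containing μ, not to future x̄ values.
D) Correct — this is the frequentist long-run coverage interpretation.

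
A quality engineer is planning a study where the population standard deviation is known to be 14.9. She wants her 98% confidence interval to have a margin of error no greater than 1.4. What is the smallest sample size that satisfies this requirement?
n ≥ 613

For margin E ≤ 1.4:
n ≥ (z* · σ / E)²
n ≥ (2.326 · 14.9 / 1.4)²
n ≥ 612.82

Minimum n = 613 (rounding up)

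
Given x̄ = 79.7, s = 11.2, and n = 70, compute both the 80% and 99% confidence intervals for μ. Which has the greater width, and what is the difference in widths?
99% CI is wider by 3.63

df = 69
80% CI: t* = 1.294, (77.97, 81.43), width = 2 · t* · s/√n = 3.46
99% CI: t* = 2.649, (76.15, 83.25), width = 2 · t* · s/√n = 7.09

The 99% CI is wider by 7.09 - 3.46 = 3.63.
Higher confidence requires a wider interval.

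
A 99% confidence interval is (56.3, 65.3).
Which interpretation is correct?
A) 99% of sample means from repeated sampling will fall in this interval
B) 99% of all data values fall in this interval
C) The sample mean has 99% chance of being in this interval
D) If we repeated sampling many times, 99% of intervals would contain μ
D

A) Wrong — coverage applies to intervals containing μ, not to future x̄ values.
B) Wrong — a CI is about the parameter μ, not individual data values.
C) Wrong — x̄ is observed and sits in the interval by construction.
D) Correct — this is the frequentist long-run coverage interpretation.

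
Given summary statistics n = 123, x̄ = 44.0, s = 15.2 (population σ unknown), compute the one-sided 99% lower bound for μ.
μ ≥ 40.77

Lower bound (one-sided):
t* = 2.357 (one-sided for 99%)
Lower bound = x̄ - t* · s/√n = 44.0 - 2.357 · 15.2/√123 = 40.77

We are 99% confident that μ ≥ 40.77.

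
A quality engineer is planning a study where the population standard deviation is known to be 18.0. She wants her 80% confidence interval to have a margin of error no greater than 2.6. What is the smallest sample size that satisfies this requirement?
n ≥ 79

For margin E ≤ 2.6:
n ≥ (z* · σ / E)²
n ≥ (1.282 · 18.0 / 2.6)²
n ≥ 78.77

Minimum n = 79 (rounding up)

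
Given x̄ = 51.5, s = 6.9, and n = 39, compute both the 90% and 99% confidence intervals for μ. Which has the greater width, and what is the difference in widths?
99% CI is wider by 2.26

df = 38
90% CI: t* = 1.686, (49.64, 53.36), width = 2 · t* · s/√n = 3.73
99% CI: t* = 2.712, (48.50, 54.50), width = 2 · t* · s/√n = 5.99

The 99% CI is wider by 5.99 - 3.73 = 2.26.
Higher confidence requires a wider interval.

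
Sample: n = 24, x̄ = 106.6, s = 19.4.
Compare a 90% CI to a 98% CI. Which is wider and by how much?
98% CI is wider by 6.23

df = 23
90% CI: t* = 1.714, (99.81, 113.39), width = 2 · t* · s/√n = 13.57
98% CI: t* = 2.500, (96.70, 116.50), width = 2 · t* · s/√n = 19.80

The 98% CI is wider by 19.80 - 13.57 = 6.23.
Higher confidence requires a wider interval.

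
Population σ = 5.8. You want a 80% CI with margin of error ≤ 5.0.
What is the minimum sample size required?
n ≥ 3

For margin E ≤ 5.0:
n ≥ (z* · σ / E)²
n ≥ (1.282 · 5.8 / 5.0)²
n ≥ 2.21

Minimum n = 3 (rounding up)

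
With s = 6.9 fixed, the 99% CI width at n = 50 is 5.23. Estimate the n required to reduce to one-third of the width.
n ≈ 450

CI width ∝ 1/√n
To reduce width by factor 3, need √n to grow by 3 → need 3² = 9 times as many samples.

Current: n = 50, width = 5.23
New: n = 450, width ≈ 1.68

Width reduced by factor of 5.23/1.68 = 3.11.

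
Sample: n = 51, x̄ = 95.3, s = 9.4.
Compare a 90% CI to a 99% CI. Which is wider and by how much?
99% CI is wider by 2.64

df = 50
90% CI: t* = 1.676, (93.09, 97.51), width = 2 · t* · s/√n = 4.41
99% CI: t* = 2.678, (91.78, 98.82), width = 2 · t* · s/√n = 7.05

The 99% CI is wider by 7.05 - 4.41 = 2.64.
Higher confidence requires a wider interval.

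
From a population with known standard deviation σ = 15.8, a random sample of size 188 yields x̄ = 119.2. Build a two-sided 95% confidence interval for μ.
(116.94, 121.46)

z-interval (σ known):
z* = 1.960 for 95% confidence

Margin of error = z* · σ/√n = 1.960 · 15.8/√188 = 2.26

CI: (119.2 - 2.26, 119.2 + 2.26) = (116.94, 121.46)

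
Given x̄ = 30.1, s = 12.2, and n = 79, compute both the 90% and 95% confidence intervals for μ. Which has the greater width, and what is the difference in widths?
95% CI is wider by 0.90

df = 78
90% CI: t* = 1.665, (27.81, 32.39), width = 2 · t* · s/√n = 4.57
95% CI: t* = 1.991, (27.37, 32.83), width = 2 · t* · s/√n = 5.47

The 95% CI is wider by 5.47 - 4.57 = 0.90.
Higher confidence requires a wider interval.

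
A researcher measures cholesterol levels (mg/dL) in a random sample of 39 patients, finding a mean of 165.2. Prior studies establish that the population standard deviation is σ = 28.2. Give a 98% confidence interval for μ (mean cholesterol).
(154.70, 175.70)

z-interval (σ known):
z* = 2.326 for 98% confidence

Margin of error = z* · σ/√n = 2.326 · 28.2/√39 = 10.50

CI: (165.2 - 10.50, 165.2 + 10.50) = (154.70, 175.70)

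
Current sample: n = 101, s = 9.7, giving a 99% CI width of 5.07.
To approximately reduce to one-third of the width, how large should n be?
n ≈ 909

CI width ∝ 1/√n
To reduce width by factor 3, need √n to grow by 3 → need 3² = 9 times as many samples.

Current: n = 101, width = 5.07
New: n = 909, width ≈ 1.66

Width reduced by factor of 5.07/1.66 = 3.05.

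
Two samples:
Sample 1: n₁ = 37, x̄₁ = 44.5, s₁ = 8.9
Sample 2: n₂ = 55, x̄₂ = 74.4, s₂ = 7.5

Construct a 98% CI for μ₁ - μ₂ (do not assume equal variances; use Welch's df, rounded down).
(-34.14, -25.66)

Difference: x̄₁ - x̄₂ = -29.90
SE = √(s₁²/n₁ + s₂²/n₂) = √(8.9²/37 + 7.5²/55) = 1.7786
df = 68.23 → 68 (Welch–Satterthwaite, rounded down)
t* = 2.382

CI: -29.90 ± 2.382 · 1.7786 = -29.90 ± 4.24 = (-34.14, -25.66)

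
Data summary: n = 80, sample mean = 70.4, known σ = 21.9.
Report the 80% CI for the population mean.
(67.26, 73.54)

z-interval (σ known):
z* = 1.282 for 80% confidence

Margin of error = z* · σ/√n = 1.282 · 21.9/√80 = 3.14

CI: (70.4 - 3.14, 70.4 + 3.14) = (67.26, 73.54)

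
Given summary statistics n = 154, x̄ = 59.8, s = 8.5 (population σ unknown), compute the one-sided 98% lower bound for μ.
μ ≥ 58.38

Lower bound (one-sided):
t* = 2.071 (one-sided for 98%)
Lower bound = x̄ - t* · s/√n = 59.8 - 2.071 · 8.5/√154 = 58.38

We are 98% confident that μ ≥ 58.38.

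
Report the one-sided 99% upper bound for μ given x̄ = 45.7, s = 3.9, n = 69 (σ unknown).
μ ≤ 46.82

Upper bound (one-sided):
t* = 2.382 (one-sided for 99%)
Upper bound = x̄ + t* · s/√n = 45.7 + 2.382 · 3.9/√69 = 46.82

We are 99% confident that μ ≤ 46.82.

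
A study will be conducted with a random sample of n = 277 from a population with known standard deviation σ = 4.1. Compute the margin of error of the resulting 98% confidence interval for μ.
Margin of error = 0.57

Margin of error = z* · σ/√n
= 2.326 · 4.1/√277
= 2.326 · 4.1/16.6433
= 0.57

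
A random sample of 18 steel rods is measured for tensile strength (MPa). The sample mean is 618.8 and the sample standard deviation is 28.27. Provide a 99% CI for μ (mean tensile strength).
(599.49, 638.11)

t-interval (σ unknown):
df = n - 1 = 17
t* = 2.898 for 99% confidence

Margin of error = t* · s/√n = 2.898 · 28.27/√18 = 19.31

CI: (599.49, 638.11)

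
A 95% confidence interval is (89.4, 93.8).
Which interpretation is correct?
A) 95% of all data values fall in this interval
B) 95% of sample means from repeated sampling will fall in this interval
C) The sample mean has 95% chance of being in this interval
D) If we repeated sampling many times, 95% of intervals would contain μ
D

A) Wrong — a CI is about the parameter μ, not individual data values.
B) Wrong — coverage applies to intervals containing μ, not to future x̄ values.
C) Wrong — x̄ is observed and sits in the interval by construction.
D) Correct — this is the frequentist long-run coverage interpretation.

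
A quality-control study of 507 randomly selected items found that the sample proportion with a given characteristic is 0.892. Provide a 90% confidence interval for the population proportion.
(0.869, 0.915)

Proportion CI:
SE = √(p̂(1-p̂)/n) = √(0.892 · 0.108 / 507) = 0.01378

z* = 1.645
Margin = z* · SE = 1.645 · 0.01378 = 0.0227

CI: 0.892 ± 0.0227 = (0.869, 0.915)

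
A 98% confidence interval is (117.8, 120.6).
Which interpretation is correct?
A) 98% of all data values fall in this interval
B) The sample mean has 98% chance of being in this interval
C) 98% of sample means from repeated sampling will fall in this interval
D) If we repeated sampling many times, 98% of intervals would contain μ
D

A) Wrong — a CI is about the parameter μ, not individual data values.
B) Wrong — x̄ is observed and sits in the interval by construction.
C) Wrong — coverage applies to intervals containing μ, not to future x̄ values.
D) Correct — this is the frequentist long-run coverage interpretation.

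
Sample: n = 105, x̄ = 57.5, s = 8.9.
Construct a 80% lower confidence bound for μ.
μ ≥ 56.77

Lower bound (one-sided):
t* = 0.845 (one-sided for 80%)
Lower bound = x̄ - t* · s/√n = 57.5 - 0.845 · 8.9/√105 = 56.77

We are 80% confident that μ ≥ 56.77.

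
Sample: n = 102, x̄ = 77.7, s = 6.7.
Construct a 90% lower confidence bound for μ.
μ ≥ 76.84

Lower bound (one-sided):
t* = 1.290 (one-sided for 90%)
Lower bound = x̄ - t* · s/√n = 77.7 - 1.290 · 6.7/√102 = 76.84

We are 90% confident that μ ≥ 76.84.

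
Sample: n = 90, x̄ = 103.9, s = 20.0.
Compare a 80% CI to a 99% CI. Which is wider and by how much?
99% CI is wider by 5.66

df = 89
80% CI: t* = 1.291, (101.18, 106.62), width = 2 · t* · s/√n = 5.44
99% CI: t* = 2.632, (98.35, 109.45), width = 2 · t* · s/√n = 11.10

The 99% CI is wider by 11.10 - 5.44 = 5.66.
Higher confidence requires a wider interval.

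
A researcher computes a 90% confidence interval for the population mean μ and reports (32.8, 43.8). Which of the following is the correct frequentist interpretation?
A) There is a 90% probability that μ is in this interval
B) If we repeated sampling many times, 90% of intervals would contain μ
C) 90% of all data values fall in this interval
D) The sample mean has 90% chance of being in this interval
B

A) Wrong — μ is fixed; the randomness lives in the interval, not in μ.
B) Correct — this is the frequentist long-run coverage interpretation.
C) Wrong — a CI is about the parameter μ, not individual data values.
D) Wrong — x̄ is observed and sits in the interval by construction.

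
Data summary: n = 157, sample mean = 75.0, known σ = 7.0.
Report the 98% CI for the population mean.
(73.70, 76.30)

z-interval (σ known):
z* = 2.326 for 98% confidence

Margin of error = z* · σ/√n = 2.326 · 7.0/√157 = 1.30

CI: (75.0 - 1.30, 75.0 + 1.30) = (73.70, 76.30)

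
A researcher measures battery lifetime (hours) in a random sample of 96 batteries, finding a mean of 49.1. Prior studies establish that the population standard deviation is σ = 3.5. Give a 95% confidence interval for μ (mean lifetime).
(48.40, 49.80)

z-interval (σ known):
z* = 1.960 for 95% confidence

Margin of error = z* · σ/√n = 1.960 · 3.5/√96 = 0.70

CI: (49.1 - 0.70, 49.1 + 0.70) = (48.40, 49.80)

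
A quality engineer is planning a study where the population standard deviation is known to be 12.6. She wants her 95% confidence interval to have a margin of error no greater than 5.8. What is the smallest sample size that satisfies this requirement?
n ≥ 19

For margin E ≤ 5.8:
n ≥ (z* · σ / E)²
n ≥ (1.960 · 12.6 / 5.8)²
n ≥ 18.13

Minimum n = 19 (rounding up)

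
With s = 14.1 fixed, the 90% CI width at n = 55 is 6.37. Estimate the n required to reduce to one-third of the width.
n ≈ 495

CI width ∝ 1/√n
To reduce width by factor 3, need √n to grow by 3 → need 3² = 9 times as many samples.

Current: n = 55, width = 6.37
New: n = 495, width ≈ 2.09

Width reduced by factor of 6.37/2.09 = 3.05.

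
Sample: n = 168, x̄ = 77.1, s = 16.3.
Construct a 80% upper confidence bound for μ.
μ ≤ 78.16

Upper bound (one-sided):
t* = 0.844 (one-sided for 80%)
Upper bound = x̄ + t* · s/√n = 77.1 + 0.844 · 16.3/√168 = 78.16

We are 80% confident that μ ≤ 78.16.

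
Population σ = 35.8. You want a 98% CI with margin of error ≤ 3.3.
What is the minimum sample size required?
n ≥ 637

For margin E ≤ 3.3:
n ≥ (z* · σ / E)²
n ≥ (2.326 · 35.8 / 3.3)²
n ≥ 636.73

Minimum n = 637 (rounding up)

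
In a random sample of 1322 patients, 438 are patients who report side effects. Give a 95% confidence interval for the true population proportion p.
(0.306, 0.357)

Proportion CI:
p̂ = 438/1322 = 0.33132
SE = √(p̂(1-p̂)/n) = √(0.33132 · 0.66868 / 1322) = 0.01295

z* = 1.960
Margin = z* · SE = 1.960 · 0.01295 = 0.0254

CI: 0.33132 ± 0.0254 = (0.306, 0.357)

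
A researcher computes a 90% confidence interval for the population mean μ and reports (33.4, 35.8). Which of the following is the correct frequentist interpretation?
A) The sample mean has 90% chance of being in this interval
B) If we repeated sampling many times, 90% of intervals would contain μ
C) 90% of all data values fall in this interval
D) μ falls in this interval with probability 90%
B

A) Wrong — x̄ is observed and sits in the interval by construction.
B) Correct — this is the frequentist long-run coverage interpretation.
C) Wrong — a CI is about the parameter μ, not individual data values.
D) Wrong — μ is fixed; the randomness lives in the interval, not in μ.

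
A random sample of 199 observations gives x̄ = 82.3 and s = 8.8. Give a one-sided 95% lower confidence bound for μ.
μ ≥ 81.27

Lower bound (one-sided):
t* = 1.653 (one-sided for 95%)
Lower bound = x̄ - t* · s/√n = 82.3 - 1.653 · 8.8/√199 = 81.27

We are 95% confident that μ ≥ 81.27.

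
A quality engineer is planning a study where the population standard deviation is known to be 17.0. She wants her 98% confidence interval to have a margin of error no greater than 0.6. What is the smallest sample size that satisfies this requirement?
n ≥ 4344

For margin E ≤ 0.6:
n ≥ (z* · σ / E)²
n ≥ (2.326 · 17.0 / 0.6)²
n ≥ 4343.25

Minimum n = 4344 (rounding up)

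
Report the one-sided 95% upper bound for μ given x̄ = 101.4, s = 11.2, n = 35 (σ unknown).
μ ≤ 104.60

Upper bound (one-sided):
t* = 1.691 (one-sided for 95%)
Upper bound = x̄ + t* · s/√n = 101.4 + 1.691 · 11.2/√35 = 104.60

We are 95% confident that μ ≤ 104.60.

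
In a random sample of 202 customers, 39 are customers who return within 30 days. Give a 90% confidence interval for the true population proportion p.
(0.147, 0.239)

Proportion CI:
p̂ = 39/202 = 0.19307
SE = √(p̂(1-p̂)/n) = √(0.19307 · 0.80693 / 202) = 0.02777

z* = 1.645
Margin = z* · SE = 1.645 · 0.02777 = 0.0457

CI: 0.19307 ± 0.0457 = (0.147, 0.239)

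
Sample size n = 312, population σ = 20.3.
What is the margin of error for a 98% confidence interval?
Margin of error = 2.67

Margin of error = z* · σ/√n
= 2.326 · 20.3/√312
= 2.326 · 20.3/17.6635
= 2.67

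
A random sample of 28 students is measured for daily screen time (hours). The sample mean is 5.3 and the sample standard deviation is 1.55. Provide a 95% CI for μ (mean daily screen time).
(4.70, 5.90)

t-interval (σ unknown):
df = n - 1 = 27
t* = 2.052 for 95% confidence

Margin of error = t* · s/√n = 2.052 · 1.55/√28 = 0.60

CI: (4.70, 5.90)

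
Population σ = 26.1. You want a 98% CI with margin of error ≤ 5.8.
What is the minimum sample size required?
n ≥ 110

For margin E ≤ 5.8:
n ≥ (z* · σ / E)²
n ≥ (2.326 · 26.1 / 5.8)²
n ≥ 109.56

Minimum n = 110 (rounding up)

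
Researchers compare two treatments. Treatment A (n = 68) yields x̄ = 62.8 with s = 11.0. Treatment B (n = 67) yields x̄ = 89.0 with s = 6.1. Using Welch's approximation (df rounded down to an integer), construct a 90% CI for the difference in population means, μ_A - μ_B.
(-28.74, -23.66)

Difference: x̄₁ - x̄₂ = -26.20
SE = √(s₁²/n₁ + s₂²/n₂) = √(11.0²/68 + 6.1²/67) = 1.5280
df = 104.97 → 104 (Welch–Satterthwaite, rounded down)
t* = 1.660

CI: -26.20 ± 1.660 · 1.5280 = -26.20 ± 2.54 = (-28.74, -23.66)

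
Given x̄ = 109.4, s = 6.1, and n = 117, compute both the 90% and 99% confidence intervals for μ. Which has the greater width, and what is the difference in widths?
99% CI is wider by 1.08

df = 116
90% CI: t* = 1.658, (108.46, 110.34), width = 2 · t* · s/√n = 1.87
99% CI: t* = 2.619, (107.92, 110.88), width = 2 · t* · s/√n = 2.95

The 99% CI is wider by 2.95 - 1.87 = 1.08.
Higher confidence requires a wider interval.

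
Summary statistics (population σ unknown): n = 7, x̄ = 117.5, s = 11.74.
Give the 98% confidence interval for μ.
(103.55, 131.45)

t-interval (σ unknown):
df = n - 1 = 6
t* = 3.143 for 98% confidence

Margin of error = t* · s/√n = 3.143 · 11.74/√7 = 13.95

CI: (103.55, 131.45)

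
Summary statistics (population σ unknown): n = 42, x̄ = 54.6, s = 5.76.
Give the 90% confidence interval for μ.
(53.10, 56.10)

t-interval (σ unknown):
df = n - 1 = 41
t* = 1.683 for 90% confidence

Margin of error = t* · s/√n = 1.683 · 5.76/√42 = 1.50

CI: (53.10, 56.10)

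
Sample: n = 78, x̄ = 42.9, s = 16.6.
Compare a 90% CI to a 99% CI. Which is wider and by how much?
99% CI is wider by 3.67

df = 77
90% CI: t* = 1.665, (39.77, 46.03), width = 2 · t* · s/√n = 6.26
99% CI: t* = 2.641, (37.94, 47.86), width = 2 · t* · s/√n = 9.93

The 99% CI is wider by 9.93 - 6.26 = 3.67.
Higher confidence requires a wider interval.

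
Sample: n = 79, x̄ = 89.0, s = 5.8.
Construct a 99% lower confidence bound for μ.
μ ≥ 87.45

Lower bound (one-sided):
t* = 2.375 (one-sided for 99%)
Lower bound = x̄ - t* · s/√n = 89.0 - 2.375 · 5.8/√79 = 87.45

We are 99% confident that μ ≥ 87.45.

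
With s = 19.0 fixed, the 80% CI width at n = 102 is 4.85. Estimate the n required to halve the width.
n ≈ 408

CI width ∝ 1/√n
To reduce width by factor 2, need √n to grow by 2 → need 2² = 4 times as many samples.

Current: n = 102, width = 4.85
New: n = 408, width ≈ 2.42

Width reduced by factor of 4.85/2.42 = 2.00.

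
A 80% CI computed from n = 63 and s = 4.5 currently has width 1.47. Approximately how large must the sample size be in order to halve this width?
n ≈ 252

CI width ∝ 1/√n
To reduce width by factor 2, need √n to grow by 2 → need 2² = 4 times as many samples.

Current: n = 63, width = 1.47
New: n = 252, width ≈ 0.73

Width reduced by factor of 1.47/0.73 = 2.01.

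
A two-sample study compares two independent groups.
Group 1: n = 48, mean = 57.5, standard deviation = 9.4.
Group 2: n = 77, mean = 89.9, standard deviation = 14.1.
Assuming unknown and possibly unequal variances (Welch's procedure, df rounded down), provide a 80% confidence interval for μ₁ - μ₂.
(-35.11, -29.69)

Difference: x̄₁ - x̄₂ = -32.40
SE = √(s₁²/n₁ + s₂²/n₂) = √(9.4²/48 + 14.1²/77) = 2.1030
df = 122.40 → 122 (Welch–Satterthwaite, rounded down)
t* = 1.289

CI: -32.40 ± 1.289 · 2.1030 = -32.40 ± 2.71 = (-35.11, -29.69)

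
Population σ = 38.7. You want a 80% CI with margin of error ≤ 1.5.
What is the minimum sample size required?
n ≥ 1094

For margin E ≤ 1.5:
n ≥ (z* · σ / E)²
n ≥ (1.282 · 38.7 / 1.5)²
n ≥ 1094.00

Minimum n = 1094 (rounding up)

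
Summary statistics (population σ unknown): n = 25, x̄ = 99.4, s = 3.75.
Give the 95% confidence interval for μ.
(97.85, 100.95)

t-interval (σ unknown):
df = n - 1 = 24
t* = 2.064 for 95% confidence

Margin of error = t* · s/√n = 2.064 · 3.75/√25 = 1.55

CI: (97.85, 100.95)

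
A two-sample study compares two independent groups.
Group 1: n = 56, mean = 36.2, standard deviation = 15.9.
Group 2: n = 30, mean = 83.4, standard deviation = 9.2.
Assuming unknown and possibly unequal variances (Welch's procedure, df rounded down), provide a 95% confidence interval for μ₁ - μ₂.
(-52.59, -41.81)

Difference: x̄₁ - x̄₂ = -47.20
SE = √(s₁²/n₁ + s₂²/n₂) = √(15.9²/56 + 9.2²/30) = 2.7085
df = 83.43 → 83 (Welch–Satterthwaite, rounded down)
t* = 1.989

CI: -47.20 ± 1.989 · 2.7085 = -47.20 ± 5.39 = (-52.59, -41.81)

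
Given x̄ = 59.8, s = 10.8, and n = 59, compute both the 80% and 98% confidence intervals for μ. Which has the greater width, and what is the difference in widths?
98% CI is wider by 3.09

df = 58
80% CI: t* = 1.296, (57.98, 61.62), width = 2 · t* · s/√n = 3.64
98% CI: t* = 2.392, (56.44, 63.16), width = 2 · t* · s/√n = 6.73

The 98% CI is wider by 6.73 - 3.64 = 3.09.
Higher confidence requires a wider interval.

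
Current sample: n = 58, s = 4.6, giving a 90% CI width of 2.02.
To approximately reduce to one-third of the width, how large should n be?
n ≈ 522

CI width ∝ 1/√n
To reduce width by factor 3, need √n to grow by 3 → need 3² = 9 times as many samples.

Current: n = 58, width = 2.02
New: n = 522, width ≈ 0.66

Width reduced by factor of 2.02/0.66 = 3.06.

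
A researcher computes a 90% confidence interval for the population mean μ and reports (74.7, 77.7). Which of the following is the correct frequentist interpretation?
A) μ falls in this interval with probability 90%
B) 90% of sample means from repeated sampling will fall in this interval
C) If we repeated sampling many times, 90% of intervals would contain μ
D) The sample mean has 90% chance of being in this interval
C

A) Wrong — μ is fixed; the randomness lives in the interval, not in μ.
B) Wrong — coverage applies to intervals containing μ, not to future x̄ values.
C) Correct — this is the frequentist long-run coverage interpretation.
D) Wrong — x̄ is observed and sits in the interval by construction.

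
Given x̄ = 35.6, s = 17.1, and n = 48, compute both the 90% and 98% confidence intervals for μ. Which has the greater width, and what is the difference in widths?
98% CI is wider by 3.61

df = 47
90% CI: t* = 1.678, (31.46, 39.74), width = 2 · t* · s/√n = 8.28
98% CI: t* = 2.408, (29.66, 41.54), width = 2 · t* · s/√n = 11.89

The 98% CI is wider by 11.89 - 8.28 = 3.61.
Higher confidence requires a wider interval.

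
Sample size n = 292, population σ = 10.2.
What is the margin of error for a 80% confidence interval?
Margin of error = 0.77

Margin of error = z* · σ/√n
= 1.282 · 10.2/√292
= 1.282 · 10.2/17.0880
= 0.77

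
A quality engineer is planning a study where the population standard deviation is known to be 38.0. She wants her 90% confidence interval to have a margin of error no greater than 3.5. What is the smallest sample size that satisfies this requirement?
n ≥ 319

For margin E ≤ 3.5:
n ≥ (z* · σ / E)²
n ≥ (1.645 · 38.0 / 3.5)²
n ≥ 318.98

Minimum n = 319 (rounding up)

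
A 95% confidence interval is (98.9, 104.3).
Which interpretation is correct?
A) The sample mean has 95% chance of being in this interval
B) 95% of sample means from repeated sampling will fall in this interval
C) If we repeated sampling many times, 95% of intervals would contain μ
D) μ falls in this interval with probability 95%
C

A) Wrong — x̄ is observed and sits in the interval by construction.
B) Wrong — coverage applies to intervals containing μ, not to future x̄ values.
C) Correct — this is the frequentist long-run coverage interpretation.
D) Wrong — μ is fixed; the randomness lives in the interval, not in μ.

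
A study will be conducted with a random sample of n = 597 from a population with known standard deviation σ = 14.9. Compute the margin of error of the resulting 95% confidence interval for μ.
Margin of error = 1.20

Margin of error = z* · σ/√n
= 1.960 · 14.9/√597
= 1.960 · 14.9/24.4336
= 1.20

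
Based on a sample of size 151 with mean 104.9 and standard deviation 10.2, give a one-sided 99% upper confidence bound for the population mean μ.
μ ≤ 106.85

Upper bound (one-sided):
t* = 2.351 (one-sided for 99%)
Upper bound = x̄ + t* · s/√n = 104.9 + 2.351 · 10.2/√151 = 106.85

We are 99% confident that μ ≤ 106.85.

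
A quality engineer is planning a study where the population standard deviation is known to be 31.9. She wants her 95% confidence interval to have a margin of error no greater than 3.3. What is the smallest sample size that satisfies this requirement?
n ≥ 359

For margin E ≤ 3.3:
n ≥ (z* · σ / E)²
n ≥ (1.960 · 31.9 / 3.3)²
n ≥ 358.98

Minimum n = 359 (rounding up)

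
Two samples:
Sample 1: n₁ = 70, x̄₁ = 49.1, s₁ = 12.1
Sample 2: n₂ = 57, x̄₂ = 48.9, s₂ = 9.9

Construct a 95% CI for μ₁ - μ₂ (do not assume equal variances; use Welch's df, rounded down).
(-3.66, 4.06)

Difference: x̄₁ - x̄₂ = 0.20
SE = √(s₁²/n₁ + s₂²/n₂) = √(12.1²/70 + 9.9²/57) = 1.9522
df = 124.99 → 124 (Welch–Satterthwaite, rounded down)
t* = 1.979

CI: 0.20 ± 1.979 · 1.9522 = 0.20 ± 3.86 = (-3.66, 4.06)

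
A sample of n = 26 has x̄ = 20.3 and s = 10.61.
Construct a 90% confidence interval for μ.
(16.75, 23.85)

t-interval (σ unknown):
df = n - 1 = 25
t* = 1.708 for 90% confidence

Margin of error = t* · s/√n = 1.708 · 10.61/√26 = 3.55

CI: (16.75, 23.85)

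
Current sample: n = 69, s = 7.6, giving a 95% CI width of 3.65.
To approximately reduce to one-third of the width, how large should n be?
n ≈ 621

CI width ∝ 1/√n
To reduce width by factor 3, need √n to grow by 3 → need 3² = 9 times as many samples.

Current: n = 69, width = 3.65
New: n = 621, width ≈ 1.20

Width reduced by factor of 3.65/1.20 = 3.04.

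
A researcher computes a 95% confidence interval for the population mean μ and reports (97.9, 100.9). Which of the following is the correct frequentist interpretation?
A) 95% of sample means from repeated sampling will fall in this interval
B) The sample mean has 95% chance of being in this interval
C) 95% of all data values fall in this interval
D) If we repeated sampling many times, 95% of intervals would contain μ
D

A) Wrong — coverage applies to intervals containing μ, not to future x̄ values.
B) Wrong — x̄ is observed and sits in the interval by construction.
C) Wrong — a CI is about the parameter μ, not individual data values.
D) Correct — this is the frequentist long-run coverage interpretation.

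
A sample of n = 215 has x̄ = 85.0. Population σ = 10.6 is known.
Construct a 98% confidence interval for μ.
(83.32, 86.68)

z-interval (σ known):
z* = 2.326 for 98% confidence

Margin of error = z* · σ/√n = 2.326 · 10.6/√215 = 1.68

CI: (85.0 - 1.68, 85.0 + 1.68) = (83.32, 86.68)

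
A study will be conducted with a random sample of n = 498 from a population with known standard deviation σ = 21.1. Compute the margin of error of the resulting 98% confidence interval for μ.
Margin of error = 2.20

Margin of error = z* · σ/√n
= 2.326 · 21.1/√498
= 2.326 · 21.1/22.3159
= 2.20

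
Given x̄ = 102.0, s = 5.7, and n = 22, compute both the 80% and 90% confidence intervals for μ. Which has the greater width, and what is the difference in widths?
90% CI is wider by 0.96

df = 21
80% CI: t* = 1.323, (100.39, 103.61), width = 2 · t* · s/√n = 3.22
90% CI: t* = 1.721, (99.91, 104.09), width = 2 · t* · s/√n = 4.18

The 90% CI is wider by 4.18 - 3.22 = 0.96.
Higher confidence requires a wider interval.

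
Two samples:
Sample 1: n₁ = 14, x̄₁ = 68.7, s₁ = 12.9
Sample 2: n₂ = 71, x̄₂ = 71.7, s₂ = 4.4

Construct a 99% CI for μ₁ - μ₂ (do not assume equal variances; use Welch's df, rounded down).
(-13.50, 7.50)

Difference: x̄₁ - x̄₂ = -3.00
SE = √(s₁²/n₁ + s₂²/n₂) = √(12.9²/14 + 4.4²/71) = 3.4870
df = 13.60 → 13 (Welch–Satterthwaite, rounded down)
t* = 3.012

CI: -3.00 ± 3.012 · 3.4870 = -3.00 ± 10.50 = (-13.50, 7.50)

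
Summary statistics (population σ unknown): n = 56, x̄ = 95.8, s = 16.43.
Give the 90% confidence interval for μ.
(92.13, 99.47)

t-interval (σ unknown):
df = n - 1 = 55
t* = 1.673 for 90% confidence

Margin of error = t* · s/√n = 1.673 · 16.43/√56 = 3.67

CI: (92.13, 99.47)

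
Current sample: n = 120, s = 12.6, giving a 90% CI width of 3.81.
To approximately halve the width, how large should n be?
n ≈ 480

CI width ∝ 1/√n
To reduce width by factor 2, need √n to grow by 2 → need 2² = 4 times as many samples.

Current: n = 120, width = 3.81
New: n = 480, width ≈ 1.90

Width reduced by factor of 3.81/1.90 = 2.01.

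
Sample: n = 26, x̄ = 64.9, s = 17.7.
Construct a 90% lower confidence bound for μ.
μ ≥ 60.33

Lower bound (one-sided):
t* = 1.316 (one-sided for 90%)
Lower bound = x̄ - t* · s/√n = 64.9 - 1.316 · 17.7/√26 = 60.33

We are 90% confident that μ ≥ 60.33.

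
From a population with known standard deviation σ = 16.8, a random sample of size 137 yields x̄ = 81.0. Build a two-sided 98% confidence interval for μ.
(77.66, 84.34)

z-interval (σ known):
z* = 2.326 for 98% confidence

Margin of error = z* · σ/√n = 2.326 · 16.8/√137 = 3.34

CI: (81.0 - 3.34, 81.0 + 3.34) = (77.66, 84.34)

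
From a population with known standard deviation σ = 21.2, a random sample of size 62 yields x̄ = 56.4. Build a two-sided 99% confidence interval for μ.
(49.46, 63.34)

z-interval (σ known):
z* = 2.576 for 99% confidence

Margin of error = z* · σ/√n = 2.576 · 21.2/√62 = 6.94

CI: (56.4 - 6.94, 56.4 + 6.94) = (49.46, 63.34)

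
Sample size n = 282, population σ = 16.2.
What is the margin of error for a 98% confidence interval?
Margin of error = 2.24

Margin of error = z* · σ/√n
= 2.326 · 16.2/√282
= 2.326 · 16.2/16.7929
= 2.24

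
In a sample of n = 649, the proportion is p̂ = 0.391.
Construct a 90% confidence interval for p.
(0.359, 0.423)

Proportion CI:
SE = √(p̂(1-p̂)/n) = √(0.391 · 0.609 / 649) = 0.01915

z* = 1.645
Margin = z* · SE = 1.645 · 0.01915 = 0.0315

CI: 0.391 ± 0.0315 = (0.359, 0.423)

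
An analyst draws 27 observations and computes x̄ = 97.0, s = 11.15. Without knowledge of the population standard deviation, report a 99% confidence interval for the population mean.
(91.04, 102.96)

t-interval (σ unknown):
df = n - 1 = 26
t* = 2.779 for 99% confidence

Margin of error = t* · s/√n = 2.779 · 11.15/√27 = 5.96

CI: (91.04, 102.96)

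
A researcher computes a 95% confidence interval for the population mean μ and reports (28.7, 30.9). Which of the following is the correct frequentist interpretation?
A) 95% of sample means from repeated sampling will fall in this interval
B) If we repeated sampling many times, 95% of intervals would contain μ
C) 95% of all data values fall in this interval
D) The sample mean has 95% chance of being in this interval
B

A) Wrong — coverage applies to intervals containing μ, not to future x̄ values.
B) Correct — this is the frequentist long-run coverage interpretation.
C) Wrong — a CI is about the parameter μ, not individual data values.
D) Wrong — x̄ is observed and sits in the interval by construction.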